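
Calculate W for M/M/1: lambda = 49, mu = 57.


W = 1/(mu - lambda) = 1/(57 - 49) = 0.125 hours

0.125 hours


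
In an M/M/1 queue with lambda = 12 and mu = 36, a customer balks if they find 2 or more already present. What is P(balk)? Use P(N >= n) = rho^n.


P(N >= 2) = rho^2 = (12/36)^2 = 0.1111

0.1111


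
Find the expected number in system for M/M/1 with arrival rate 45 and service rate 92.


rho = 45/92; L = rho/(1-rho) = 0.96

0.96


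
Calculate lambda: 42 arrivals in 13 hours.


lambda = total arrivals / time = 42 / 13 = 3.23 per hour

3.23 per hour


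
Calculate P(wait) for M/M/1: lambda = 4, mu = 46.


P(wait) = rho = lambda/mu = 4/46 = 0.087

0.087


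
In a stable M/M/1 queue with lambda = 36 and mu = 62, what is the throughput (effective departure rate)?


For a stable queue (lambda < mu), throughput = lambda = 36 per hour

36 per hour


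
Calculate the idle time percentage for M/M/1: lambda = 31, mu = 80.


Idle fraction = (1 - rho) * 100 = (1 - 31/80) * 100 = 61.3%

61.3%


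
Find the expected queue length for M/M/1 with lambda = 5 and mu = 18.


rho = 5/18; Lq = rho^2/(1-rho) = 0.11

0.11


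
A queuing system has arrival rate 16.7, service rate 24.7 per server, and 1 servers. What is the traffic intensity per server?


rho = lambda / (c * mu) = 16.7 / (1 * 24.7) = 0.6761

0.6761


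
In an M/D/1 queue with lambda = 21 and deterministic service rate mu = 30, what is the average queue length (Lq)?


M/D/1: Lq = rho^2 / (2*(1-rho)) where rho = 21/30; Lq = 0.82

0.82


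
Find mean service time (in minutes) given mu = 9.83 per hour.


Mean service time = 60/mu = 60/9.83 = 6.1 minutes

6.1 minutes


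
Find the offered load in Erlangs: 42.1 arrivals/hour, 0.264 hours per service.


Offered load a = lambda * E[S] = 42.1 * 0.264 = 11.11 Erlangs

11.11 Erlangs


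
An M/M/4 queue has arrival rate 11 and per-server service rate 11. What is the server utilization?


rho = lambda/(c*mu) = 11/(4*11) = 0.25

0.25


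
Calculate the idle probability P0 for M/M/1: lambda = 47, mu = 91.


P0 = 1 - rho = 1 - 47/91 = 0.4835

0.4835


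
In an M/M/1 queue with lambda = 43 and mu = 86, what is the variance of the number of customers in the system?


rho = 43/86; Var(N) = rho/(1-rho)^2 = 2.0

2.0


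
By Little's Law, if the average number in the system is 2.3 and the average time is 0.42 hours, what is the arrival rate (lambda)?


lambda = L / W = 2.3 / 0.42 = 5.48 per hour

5.48 per hour


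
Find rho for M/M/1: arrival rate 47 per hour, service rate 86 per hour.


rho = lambda/mu = 47/86 = 0.5465

0.5465


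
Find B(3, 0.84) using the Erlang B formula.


B(N,A) = (A^N/N!) / sum(A^k/k!, k=0..N) with N=3, A=0.84 = 0.0431

0.0431


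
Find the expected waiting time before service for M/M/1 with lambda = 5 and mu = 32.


rho = 5/32; Wq = rho/(mu - lambda) = 0.0058 hours

0.0058 hours


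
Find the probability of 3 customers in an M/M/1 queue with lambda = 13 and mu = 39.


rho = 13/39; P(n) = (1-rho)*rho^n = (1-13/39)*(13/39)^3 = 0.0247

0.0247


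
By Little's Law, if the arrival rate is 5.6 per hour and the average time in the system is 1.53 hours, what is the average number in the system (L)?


L = lambda * W = 5.6 * 1.53 = 8.57

8.57


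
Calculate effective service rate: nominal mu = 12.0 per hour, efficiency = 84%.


Effective rate = mu * efficiency = 12.0 * 0.84 = 10.08 per hour

10.08 per hour


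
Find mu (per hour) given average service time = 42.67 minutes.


mu = 60 / avg_service_time = 60 / 42.67 = 1.41 per hour

1.41 per hour


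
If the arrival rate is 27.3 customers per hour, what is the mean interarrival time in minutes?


Mean interarrival time = 60/lambda = 60/27.3 = 2.2 minutes

2.2 minutes


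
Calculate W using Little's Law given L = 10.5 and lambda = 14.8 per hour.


W = L / lambda = 10.5 / 14.8 = 0.7095 hours

0.7095 hours


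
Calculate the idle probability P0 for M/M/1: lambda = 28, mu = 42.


P0 = 1 - rho = 1 - 28/42 = 0.3333

0.3333


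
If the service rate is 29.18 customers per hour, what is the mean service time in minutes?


Mean service time = 60/mu = 60/29.18 = 2.06 minutes

2.06 minutes


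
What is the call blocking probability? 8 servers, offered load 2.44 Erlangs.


B(N,A) = (A^N/N!) / sum(A^k/k!, k=0..N) with N=8, A=2.44 = 0.0027

0.0027


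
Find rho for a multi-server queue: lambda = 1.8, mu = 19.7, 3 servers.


rho = lambda / (c * mu) = 1.8 / (3 * 19.7) = 0.0305

0.0305


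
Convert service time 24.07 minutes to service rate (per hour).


mu = 60 / avg_service_time = 60 / 24.07 = 2.49 per hour

2.49 per hour


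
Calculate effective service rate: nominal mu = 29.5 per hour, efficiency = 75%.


Effective rate = mu * efficiency = 29.5 * 0.75 = 22.13 per hour

22.13 per hour


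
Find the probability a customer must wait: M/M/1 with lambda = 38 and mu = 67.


P(wait) = rho = lambda/mu = 38/67 = 0.5672

0.5672


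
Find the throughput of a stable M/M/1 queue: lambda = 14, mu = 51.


For a stable queue (lambda < mu), throughput = lambda = 14 per hour

14 per hour


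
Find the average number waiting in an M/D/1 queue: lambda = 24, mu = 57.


M/D/1: Lq = rho^2 / (2*(1-rho)) where rho = 24/57; Lq = 0.15

0.15


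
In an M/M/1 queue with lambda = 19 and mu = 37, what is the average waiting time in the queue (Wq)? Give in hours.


rho = 19/37; Wq = rho/(mu - lambda) = 0.0285 hours

0.0285 hours


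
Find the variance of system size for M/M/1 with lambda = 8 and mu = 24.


rho = 8/24; Var(N) = rho/(1-rho)^2 = 0.75

0.75


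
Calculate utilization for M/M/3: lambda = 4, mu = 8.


rho = lambda/(c*mu) = 4/(3*8) = 0.1667

0.1667


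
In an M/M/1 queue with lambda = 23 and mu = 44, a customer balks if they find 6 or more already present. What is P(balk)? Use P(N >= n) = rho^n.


P(N >= 6) = rho^6 = (23/44)^6 = 0.0204

0.0204


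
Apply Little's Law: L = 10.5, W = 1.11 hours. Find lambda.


lambda = L / W = 10.5 / 1.11 = 9.46 per hour

9.46 per hour


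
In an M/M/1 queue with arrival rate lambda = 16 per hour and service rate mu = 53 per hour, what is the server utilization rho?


rho = lambda/mu = 16/53 = 0.3019

0.3019


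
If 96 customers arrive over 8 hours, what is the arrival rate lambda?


lambda = total arrivals / time = 96 / 8 = 12.0 per hour

12.0 per hour


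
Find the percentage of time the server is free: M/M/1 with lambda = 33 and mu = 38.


Idle fraction = (1 - rho) * 100 = (1 - 33/38) * 100 = 13.2%

13.2%


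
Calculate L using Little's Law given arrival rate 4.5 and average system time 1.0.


L = lambda * W = 4.5 * 1.0 = 4.5

4.5


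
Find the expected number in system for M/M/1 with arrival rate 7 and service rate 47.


rho = 7/47; L = rho/(1-rho) = 0.17

0.17


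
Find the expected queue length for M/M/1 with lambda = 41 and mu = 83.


rho = 41/83; Lq = rho^2/(1-rho) = 0.48

0.48


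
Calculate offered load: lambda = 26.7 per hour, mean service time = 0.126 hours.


Offered load a = lambda * E[S] = 26.7 * 0.126 = 3.36 Erlangs

3.36 Erlangs


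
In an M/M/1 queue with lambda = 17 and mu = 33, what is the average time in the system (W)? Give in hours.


W = 1/(mu - lambda) = 1/(33 - 17) = 0.0625 hours

0.0625 hours


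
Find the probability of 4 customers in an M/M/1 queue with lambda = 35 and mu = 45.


rho = 35/45; P(n) = (1-rho)*rho^n = (1-35/45)*(35/45)^4 = 0.0813

0.0813


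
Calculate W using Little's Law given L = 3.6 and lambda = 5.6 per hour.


W = L / lambda = 3.6 / 5.6 = 0.6429 hours

0.6429 hours


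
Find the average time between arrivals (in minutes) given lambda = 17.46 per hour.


Mean interarrival time = 60/lambda = 60/17.46 = 3.44 minutes

3.44 minutes


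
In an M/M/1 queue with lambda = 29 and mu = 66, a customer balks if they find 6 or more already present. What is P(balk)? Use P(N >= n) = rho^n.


P(N >= 6) = rho^6 = (29/66)^6 = 0.0072

0.0072


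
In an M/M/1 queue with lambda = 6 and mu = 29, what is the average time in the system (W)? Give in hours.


W = 1/(mu - lambda) = 1/(29 - 6) = 0.0435 hours

0.0435 hours


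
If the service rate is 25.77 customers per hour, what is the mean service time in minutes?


Mean service time = 60/mu = 60/25.77 = 2.33 minutes

2.33 minutes


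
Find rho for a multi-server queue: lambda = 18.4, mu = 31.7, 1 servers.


rho = lambda / (c * mu) = 18.4 / (1 * 31.7) = 0.5804

0.5804


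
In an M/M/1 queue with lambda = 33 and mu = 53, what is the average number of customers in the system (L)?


rho = 33/53; L = rho/(1-rho) = 1.65

1.65


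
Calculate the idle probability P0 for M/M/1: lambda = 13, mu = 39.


P0 = 1 - rho = 1 - 13/39 = 0.6667

0.6667


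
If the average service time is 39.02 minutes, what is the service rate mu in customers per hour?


mu = 60 / avg_service_time = 60 / 39.02 = 1.54 per hour

1.54 per hour


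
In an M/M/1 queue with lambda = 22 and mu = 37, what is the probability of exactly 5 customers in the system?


rho = 22/37; P(n) = (1-rho)*rho^n = (1-22/37)*(22/37)^5 = 0.0301

0.0301


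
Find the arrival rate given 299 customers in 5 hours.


lambda = total arrivals / time = 299 / 5 = 59.8 per hour

59.8 per hour


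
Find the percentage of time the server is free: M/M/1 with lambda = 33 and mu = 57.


Idle fraction = (1 - rho) * 100 = (1 - 33/57) * 100 = 42.1%

42.1%


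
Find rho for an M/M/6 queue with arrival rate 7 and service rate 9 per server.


rho = lambda/(c*mu) = 7/(6*9) = 0.1296

0.1296


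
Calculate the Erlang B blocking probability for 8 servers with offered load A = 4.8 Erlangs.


B(N,A) = (A^N/N!) / sum(A^k/k!, k=0..N) with N=8, A=4.8 = 0.0609

0.0609


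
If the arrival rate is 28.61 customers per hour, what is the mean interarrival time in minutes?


Mean interarrival time = 60/lambda = 60/28.61 = 2.1 minutes

2.1 minutes


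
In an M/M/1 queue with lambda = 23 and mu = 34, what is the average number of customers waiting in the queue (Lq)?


rho = 23/34; Lq = rho^2/(1-rho) = 1.41

1.41


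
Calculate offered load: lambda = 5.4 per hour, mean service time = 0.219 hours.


Offered load a = lambda * E[S] = 5.4 * 0.219 = 1.18 Erlangs

1.18 Erlangs


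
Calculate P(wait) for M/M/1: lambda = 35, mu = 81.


P(wait) = rho = lambda/mu = 35/81 = 0.4321

0.4321


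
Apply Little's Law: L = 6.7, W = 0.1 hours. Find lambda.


lambda = L / W = 6.7 / 0.1 = 67.0 per hour

67.0 per hour


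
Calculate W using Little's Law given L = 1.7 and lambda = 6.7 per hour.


W = L / lambda = 1.7 / 6.7 = 0.2537 hours

0.2537 hours


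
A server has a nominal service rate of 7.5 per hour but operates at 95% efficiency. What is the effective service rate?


Effective rate = mu * efficiency = 7.5 * 0.95 = 7.13 per hour

7.13 per hour


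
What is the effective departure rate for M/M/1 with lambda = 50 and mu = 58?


For a stable queue (lambda < mu), throughput = lambda = 50 per hour

50 per hour


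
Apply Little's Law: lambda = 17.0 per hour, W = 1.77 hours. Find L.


L = lambda * W = 17.0 * 1.77 = 30.09

30.09


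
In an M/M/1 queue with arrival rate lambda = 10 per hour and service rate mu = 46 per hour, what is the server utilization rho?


rho = lambda/mu = 10/46 = 0.2174

0.2174


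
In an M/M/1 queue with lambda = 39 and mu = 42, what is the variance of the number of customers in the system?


rho = 39/42; Var(N) = rho/(1-rho)^2 = 182.0

182.0


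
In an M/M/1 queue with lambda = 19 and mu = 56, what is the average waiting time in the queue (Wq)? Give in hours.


rho = 19/56; Wq = rho/(mu - lambda) = 0.0092 hours

0.0092 hours


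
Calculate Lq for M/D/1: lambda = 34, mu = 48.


M/D/1: Lq = rho^2 / (2*(1-rho)) where rho = 34/48; Lq = 0.86

0.86


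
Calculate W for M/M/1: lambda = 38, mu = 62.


W = 1/(mu - lambda) = 1/(62 - 38) = 0.0417 hours

0.0417 hours


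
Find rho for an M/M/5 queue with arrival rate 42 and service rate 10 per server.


rho = lambda/(c*mu) = 42/(5*10) = 0.84

0.84


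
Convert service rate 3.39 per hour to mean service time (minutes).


Mean service time = 60/mu = 60/3.39 = 17.7 minutes

17.7 minutes


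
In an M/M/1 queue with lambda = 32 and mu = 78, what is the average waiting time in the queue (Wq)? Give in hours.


rho = 32/78; Wq = rho/(mu - lambda) = 0.0089 hours

0.0089 hours


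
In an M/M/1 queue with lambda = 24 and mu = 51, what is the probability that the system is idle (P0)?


P0 = 1 - rho = 1 - 24/51 = 0.5294

0.5294


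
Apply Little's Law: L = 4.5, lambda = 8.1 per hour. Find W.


W = L / lambda = 4.5 / 8.1 = 0.5556 hours

0.5556 hours


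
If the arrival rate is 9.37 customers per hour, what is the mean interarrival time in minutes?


Mean interarrival time = 60/lambda = 60/9.37 = 6.4 minutes

6.4 minutes


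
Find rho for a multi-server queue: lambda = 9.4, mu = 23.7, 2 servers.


rho = lambda / (c * mu) = 9.4 / (2 * 23.7) = 0.1983

0.1983


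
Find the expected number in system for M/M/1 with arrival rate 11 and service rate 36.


rho = 11/36; L = rho/(1-rho) = 0.44

0.44


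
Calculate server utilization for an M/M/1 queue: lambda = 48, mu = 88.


rho = lambda/mu = 48/88 = 0.5455

0.5455


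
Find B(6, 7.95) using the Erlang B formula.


B(N,A) = (A^N/N!) / sum(A^k/k!, k=0..N) with N=6, A=7.95 = 0.387

0.387


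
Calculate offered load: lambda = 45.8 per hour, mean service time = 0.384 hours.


Offered load a = lambda * E[S] = 45.8 * 0.384 = 17.59 Erlangs

17.59 Erlangs


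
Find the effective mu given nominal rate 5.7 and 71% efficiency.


Effective rate = mu * efficiency = 5.7 * 0.71 = 4.05 per hour

4.05 per hour


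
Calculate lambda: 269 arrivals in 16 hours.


lambda = total arrivals / time = 269 / 16 = 16.81 per hour

16.81 per hour


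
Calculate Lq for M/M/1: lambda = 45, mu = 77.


rho = 45/77; Lq = rho^2/(1-rho) = 0.82

0.82


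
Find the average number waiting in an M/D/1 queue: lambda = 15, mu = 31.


M/D/1: Lq = rho^2 / (2*(1-rho)) where rho = 15/31; Lq = 0.23

0.23


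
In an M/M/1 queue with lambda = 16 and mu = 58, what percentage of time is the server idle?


Idle fraction = (1 - rho) * 100 = (1 - 16/58) * 100 = 72.4%

72.4%


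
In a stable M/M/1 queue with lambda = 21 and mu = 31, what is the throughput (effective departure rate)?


For a stable queue (lambda < mu), throughput = lambda = 21 per hour

21 per hour


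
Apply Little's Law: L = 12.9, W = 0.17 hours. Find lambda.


lambda = L / W = 12.9 / 0.17 = 75.88 per hour

75.88 per hour


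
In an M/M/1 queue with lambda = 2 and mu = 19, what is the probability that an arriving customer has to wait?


P(wait) = rho = lambda/mu = 2/19 = 0.1053

0.1053


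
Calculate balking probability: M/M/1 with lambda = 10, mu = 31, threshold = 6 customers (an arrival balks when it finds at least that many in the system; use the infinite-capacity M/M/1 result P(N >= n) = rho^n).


P(N >= 6) = rho^6 = (10/31)^6 = 0.0011

0.0011


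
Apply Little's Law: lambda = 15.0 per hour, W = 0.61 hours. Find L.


L = lambda * W = 15.0 * 0.61 = 9.15

9.15


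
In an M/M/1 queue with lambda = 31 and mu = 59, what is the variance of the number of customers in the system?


rho = 31/59; Var(N) = rho/(1-rho)^2 = 2.33

2.33


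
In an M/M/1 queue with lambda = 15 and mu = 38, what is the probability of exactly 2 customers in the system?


rho = 15/38; P(n) = (1-rho)*rho^n = (1-15/38)*(15/38)^2 = 0.0943

0.0943


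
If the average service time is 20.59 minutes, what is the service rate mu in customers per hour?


mu = 60 / avg_service_time = 60 / 20.59 = 2.91 per hour

2.91 per hour


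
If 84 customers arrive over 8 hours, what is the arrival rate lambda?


lambda = total arrivals / time = 84 / 8 = 10.5 per hour

10.5 per hour


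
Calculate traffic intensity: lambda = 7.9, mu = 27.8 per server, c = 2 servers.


rho = lambda / (c * mu) = 7.9 / (2 * 27.8) = 0.1421

0.1421


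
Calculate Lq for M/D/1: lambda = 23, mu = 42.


M/D/1: Lq = rho^2 / (2*(1-rho)) where rho = 23/42; Lq = 0.33

0.33


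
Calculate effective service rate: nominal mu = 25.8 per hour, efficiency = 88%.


Effective rate = mu * efficiency = 25.8 * 0.88 = 22.7 per hour

22.7 per hour


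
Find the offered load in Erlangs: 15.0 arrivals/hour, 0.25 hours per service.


Offered load a = lambda * E[S] = 15.0 * 0.25 = 3.75 Erlangs

3.75 Erlangs


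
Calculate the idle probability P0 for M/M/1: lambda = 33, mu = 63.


P0 = 1 - rho = 1 - 33/63 = 0.4762

0.4762


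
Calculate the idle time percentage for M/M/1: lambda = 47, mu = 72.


Idle fraction = (1 - rho) * 100 = (1 - 47/72) * 100 = 34.7%

34.7%


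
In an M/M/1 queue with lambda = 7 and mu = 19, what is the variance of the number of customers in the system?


rho = 7/19; Var(N) = rho/(1-rho)^2 = 0.92

0.92


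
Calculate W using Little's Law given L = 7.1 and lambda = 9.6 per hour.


W = L / lambda = 7.1 / 9.6 = 0.7396 hours

0.7396 hours


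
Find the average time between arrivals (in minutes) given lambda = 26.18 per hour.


Mean interarrival time = 60/lambda = 60/26.18 = 2.29 minutes

2.29 minutes


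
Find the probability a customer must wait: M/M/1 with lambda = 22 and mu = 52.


P(wait) = rho = lambda/mu = 22/52 = 0.4231

0.4231


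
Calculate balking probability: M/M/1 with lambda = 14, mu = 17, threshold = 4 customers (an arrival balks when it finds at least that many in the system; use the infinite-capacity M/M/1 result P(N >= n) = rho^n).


P(N >= 4) = rho^4 = (14/17)^4 = 0.46

0.46


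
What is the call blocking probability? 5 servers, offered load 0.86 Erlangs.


B(N,A) = (A^N/N!) / sum(A^k/k!, k=0..N) with N=5, A=0.86 = 0.0017

0.0017


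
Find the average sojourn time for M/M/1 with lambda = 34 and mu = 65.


W = 1/(mu - lambda) = 1/(65 - 34) = 0.0323 hours

0.0323 hours


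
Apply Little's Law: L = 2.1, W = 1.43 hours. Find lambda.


lambda = L / W = 2.1 / 1.43 = 1.47 per hour

1.47 per hour


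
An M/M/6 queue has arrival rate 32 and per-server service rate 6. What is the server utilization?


rho = lambda/(c*mu) = 32/(6*6) = 0.8889

0.8889


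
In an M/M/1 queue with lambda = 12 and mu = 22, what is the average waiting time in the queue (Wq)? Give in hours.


rho = 12/22; Wq = rho/(mu - lambda) = 0.0545 hours

0.0545 hours


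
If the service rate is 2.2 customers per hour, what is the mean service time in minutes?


Mean service time = 60/mu = 60/2.2 = 27.27 minutes

27.27 minutes


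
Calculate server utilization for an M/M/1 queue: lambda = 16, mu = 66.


rho = lambda/mu = 16/66 = 0.2424

0.2424


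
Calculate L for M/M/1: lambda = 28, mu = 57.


rho = 28/57; L = rho/(1-rho) = 0.97

0.97


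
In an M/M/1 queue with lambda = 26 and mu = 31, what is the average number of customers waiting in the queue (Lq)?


rho = 26/31; Lq = rho^2/(1-rho) = 4.36

4.36


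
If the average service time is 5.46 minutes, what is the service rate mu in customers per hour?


mu = 60 / avg_service_time = 60 / 5.46 = 10.99 per hour

10.99 per hour


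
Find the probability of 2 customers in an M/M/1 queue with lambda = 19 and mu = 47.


rho = 19/47; P(n) = (1-rho)*rho^n = (1-19/47)*(19/47)^2 = 0.0974

0.0974


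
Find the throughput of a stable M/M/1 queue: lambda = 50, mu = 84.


For a stable queue (lambda < mu), throughput = lambda = 50 per hour

50 per hour


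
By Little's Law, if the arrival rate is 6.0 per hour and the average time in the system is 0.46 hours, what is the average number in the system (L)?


L = lambda * W = 6.0 * 0.46 = 2.76

2.76


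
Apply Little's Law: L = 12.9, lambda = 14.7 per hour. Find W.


W = L / lambda = 12.9 / 14.7 = 0.8776 hours

0.8776 hours


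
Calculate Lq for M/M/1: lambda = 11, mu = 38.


rho = 11/38; Lq = rho^2/(1-rho) = 0.12

0.12


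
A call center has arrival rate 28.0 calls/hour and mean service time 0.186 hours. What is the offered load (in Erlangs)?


Offered load a = lambda * E[S] = 28.0 * 0.186 = 5.21 Erlangs

5.21 Erlangs


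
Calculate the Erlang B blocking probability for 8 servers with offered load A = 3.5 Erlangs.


B(N,A) = (A^N/N!) / sum(A^k/k!, k=0..N) with N=8, A=3.5 = 0.017

0.017


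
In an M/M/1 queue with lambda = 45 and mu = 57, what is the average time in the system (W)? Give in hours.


W = 1/(mu - lambda) = 1/(57 - 45) = 0.0833 hours

0.0833 hours


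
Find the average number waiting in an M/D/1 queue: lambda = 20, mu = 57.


M/D/1: Lq = rho^2 / (2*(1-rho)) where rho = 20/57; Lq = 0.09

0.09


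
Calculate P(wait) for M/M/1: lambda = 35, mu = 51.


P(wait) = rho = lambda/mu = 35/51 = 0.6863

0.6863


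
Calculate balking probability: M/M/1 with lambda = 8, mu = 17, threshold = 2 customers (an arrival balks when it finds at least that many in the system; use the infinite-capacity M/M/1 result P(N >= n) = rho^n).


P(N >= 2) = rho^2 = (8/17)^2 = 0.2215

0.2215


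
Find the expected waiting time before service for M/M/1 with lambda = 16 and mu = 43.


rho = 16/43; Wq = rho/(mu - lambda) = 0.0138 hours

0.0138 hours


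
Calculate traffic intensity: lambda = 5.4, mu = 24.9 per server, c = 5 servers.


rho = lambda / (c * mu) = 5.4 / (5 * 24.9) = 0.0434

0.0434


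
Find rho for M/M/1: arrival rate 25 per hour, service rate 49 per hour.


rho = lambda/mu = 25/49 = 0.5102

0.5102


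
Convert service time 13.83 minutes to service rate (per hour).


mu = 60 / avg_service_time = 60 / 13.83 = 4.34 per hour

4.34 per hour


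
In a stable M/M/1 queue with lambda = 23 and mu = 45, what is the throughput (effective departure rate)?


For a stable queue (lambda < mu), throughput = lambda = 23 per hour

23 per hour


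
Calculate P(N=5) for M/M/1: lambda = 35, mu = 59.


rho = 35/59; P(n) = (1-rho)*rho^n = (1-35/59)*(35/59)^5 = 0.0299

0.0299


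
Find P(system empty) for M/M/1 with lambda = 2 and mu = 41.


P0 = 1 - rho = 1 - 2/41 = 0.9512

0.9512


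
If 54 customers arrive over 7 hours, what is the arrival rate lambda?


lambda = total arrivals / time = 54 / 7 = 7.71 per hour

7.71 per hour


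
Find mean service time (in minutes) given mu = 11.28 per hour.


Mean service time = 60/mu = 60/11.28 = 5.32 minutes

5.32 minutes


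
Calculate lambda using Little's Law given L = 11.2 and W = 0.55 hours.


lambda = L / W = 11.2 / 0.55 = 20.36 per hour

20.36 per hour


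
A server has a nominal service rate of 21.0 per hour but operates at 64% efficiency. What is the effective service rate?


Effective rate = mu * efficiency = 21.0 * 0.64 = 13.44 per hour

13.44 per hour


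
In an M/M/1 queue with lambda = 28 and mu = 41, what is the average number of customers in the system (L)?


rho = 28/41; L = rho/(1-rho) = 2.15

2.15


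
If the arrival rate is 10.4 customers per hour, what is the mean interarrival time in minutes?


Mean interarrival time = 60/lambda = 60/10.4 = 5.77 minutes

5.77 minutes


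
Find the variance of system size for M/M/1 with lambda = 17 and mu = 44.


rho = 17/44; Var(N) = rho/(1-rho)^2 = 1.03

1.03


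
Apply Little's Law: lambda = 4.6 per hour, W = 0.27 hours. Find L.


L = lambda * W = 4.6 * 0.27 = 1.24

1.24


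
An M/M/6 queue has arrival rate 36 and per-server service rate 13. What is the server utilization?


rho = lambda/(c*mu) = 36/(6*13) = 0.4615

0.4615


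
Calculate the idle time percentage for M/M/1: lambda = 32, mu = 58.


Idle fraction = (1 - rho) * 100 = (1 - 32/58) * 100 = 44.8%

44.8%


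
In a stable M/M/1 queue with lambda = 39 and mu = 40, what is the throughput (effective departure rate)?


For a stable queue (lambda < mu), throughput = lambda = 39 per hour

39 per hour


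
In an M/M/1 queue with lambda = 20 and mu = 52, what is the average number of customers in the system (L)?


rho = 20/52; L = rho/(1-rho) = 0.63

0.63


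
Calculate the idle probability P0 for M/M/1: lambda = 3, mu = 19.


P0 = 1 - rho = 1 - 3/19 = 0.8421

0.8421


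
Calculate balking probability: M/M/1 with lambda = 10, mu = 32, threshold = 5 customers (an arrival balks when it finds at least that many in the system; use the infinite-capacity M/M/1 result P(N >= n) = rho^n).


P(N >= 5) = rho^5 = (10/32)^5 = 0.003

0.003


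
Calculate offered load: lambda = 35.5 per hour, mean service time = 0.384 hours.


Offered load a = lambda * E[S] = 35.5 * 0.384 = 13.63 Erlangs

13.63 Erlangs


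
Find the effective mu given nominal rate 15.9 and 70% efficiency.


Effective rate = mu * efficiency = 15.9 * 0.7 = 11.13 per hour

11.13 per hour


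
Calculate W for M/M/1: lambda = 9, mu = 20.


W = 1/(mu - lambda) = 1/(20 - 9) = 0.0909 hours

0.0909 hours


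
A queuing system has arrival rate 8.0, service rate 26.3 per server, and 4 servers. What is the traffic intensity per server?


rho = lambda / (c * mu) = 8.0 / (4 * 26.3) = 0.076

0.076


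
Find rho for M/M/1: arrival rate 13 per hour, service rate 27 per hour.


rho = lambda/mu = 13/27 = 0.4815

0.4815


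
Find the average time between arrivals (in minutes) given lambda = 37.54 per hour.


Mean interarrival time = 60/lambda = 60/37.54 = 1.6 minutes

1.6 minutes


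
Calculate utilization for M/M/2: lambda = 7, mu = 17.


rho = lambda/(c*mu) = 7/(2*17) = 0.2059

0.2059


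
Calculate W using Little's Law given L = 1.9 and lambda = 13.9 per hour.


W = L / lambda = 1.9 / 13.9 = 0.1367 hours

0.1367 hours


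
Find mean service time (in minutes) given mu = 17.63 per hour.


Mean service time = 60/mu = 60/17.63 = 3.4 minutes

3.4 minutes


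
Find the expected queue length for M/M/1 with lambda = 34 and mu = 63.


rho = 34/63; Lq = rho^2/(1-rho) = 0.63

0.63


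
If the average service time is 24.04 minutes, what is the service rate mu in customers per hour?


mu = 60 / avg_service_time = 60 / 24.04 = 2.5 per hour

2.5 per hour


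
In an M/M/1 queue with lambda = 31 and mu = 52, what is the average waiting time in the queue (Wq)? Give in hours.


rho = 31/52; Wq = rho/(mu - lambda) = 0.0284 hours

0.0284 hours


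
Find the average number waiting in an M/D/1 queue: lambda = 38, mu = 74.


M/D/1: Lq = rho^2 / (2*(1-rho)) where rho = 38/74; Lq = 0.27

0.27


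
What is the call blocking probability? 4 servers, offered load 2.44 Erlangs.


B(N,A) = (A^N/N!) / sum(A^k/k!, k=0..N) with N=4, A=2.44 = 0.1432

0.1432


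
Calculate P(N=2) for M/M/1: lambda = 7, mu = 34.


rho = 7/34; P(n) = (1-rho)*rho^n = (1-7/34)*(7/34)^2 = 0.0337

0.0337


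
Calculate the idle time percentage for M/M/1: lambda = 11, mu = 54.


Idle fraction = (1 - rho) * 100 = (1 - 11/54) * 100 = 79.6%

79.6%


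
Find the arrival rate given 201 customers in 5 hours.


lambda = total arrivals / time = 201 / 5 = 40.2 per hour

40.2 per hour


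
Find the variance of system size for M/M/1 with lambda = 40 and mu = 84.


rho = 40/84; Var(N) = rho/(1-rho)^2 = 1.74

1.74


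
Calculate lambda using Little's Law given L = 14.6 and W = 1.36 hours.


lambda = L / W = 14.6 / 1.36 = 10.74 per hour

10.74 per hour


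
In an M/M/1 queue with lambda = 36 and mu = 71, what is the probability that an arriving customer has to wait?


P(wait) = rho = lambda/mu = 36/71 = 0.507

0.507


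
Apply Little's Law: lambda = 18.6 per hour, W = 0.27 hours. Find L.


L = lambda * W = 18.6 * 0.27 = 5.02

5.02


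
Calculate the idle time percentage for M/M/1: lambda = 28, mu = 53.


Idle fraction = (1 - rho) * 100 = (1 - 28/53) * 100 = 47.2%

47.2%


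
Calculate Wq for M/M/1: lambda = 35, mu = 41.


rho = 35/41; Wq = rho/(mu - lambda) = 0.1423 hours

0.1423 hours


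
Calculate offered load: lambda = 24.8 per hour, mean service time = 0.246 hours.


Offered load a = lambda * E[S] = 24.8 * 0.246 = 6.1 Erlangs

6.1 Erlangs


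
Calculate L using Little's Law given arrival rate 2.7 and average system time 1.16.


L = lambda * W = 2.7 * 1.16 = 3.13

3.13


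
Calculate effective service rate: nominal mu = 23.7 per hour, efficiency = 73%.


Effective rate = mu * efficiency = 23.7 * 0.73 = 17.3 per hour

17.3 per hour


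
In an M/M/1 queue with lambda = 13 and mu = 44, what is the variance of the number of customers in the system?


rho = 13/44; Var(N) = rho/(1-rho)^2 = 0.6

0.6


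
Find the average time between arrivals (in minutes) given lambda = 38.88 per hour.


Mean interarrival time = 60/lambda = 60/38.88 = 1.54 minutes

1.54 minutes


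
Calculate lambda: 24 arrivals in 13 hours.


lambda = total arrivals / time = 24 / 13 = 1.85 per hour

1.85 per hour


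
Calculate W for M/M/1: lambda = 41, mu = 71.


W = 1/(mu - lambda) = 1/(71 - 41) = 0.0333 hours

0.0333 hours


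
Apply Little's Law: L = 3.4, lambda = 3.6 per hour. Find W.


W = L / lambda = 3.4 / 3.6 = 0.9444 hours

0.9444 hours


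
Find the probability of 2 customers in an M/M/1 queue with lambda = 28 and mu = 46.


rho = 28/46; P(n) = (1-rho)*rho^n = (1-28/46)*(28/46)^2 = 0.145

0.145


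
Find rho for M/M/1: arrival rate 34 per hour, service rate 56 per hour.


rho = lambda/mu = 34/56 = 0.6071

0.6071


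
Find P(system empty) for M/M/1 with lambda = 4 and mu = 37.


P0 = 1 - rho = 1 - 4/37 = 0.8919

0.8919


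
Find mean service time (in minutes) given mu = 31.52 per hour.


Mean service time = 60/mu = 60/31.52 = 1.9 minutes

1.9 minutes


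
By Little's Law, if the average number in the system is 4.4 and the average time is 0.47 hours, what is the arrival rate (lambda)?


lambda = L / W = 4.4 / 0.47 = 9.36 per hour

9.36 per hour


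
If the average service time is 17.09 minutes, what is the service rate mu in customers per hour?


mu = 60 / avg_service_time = 60 / 17.09 = 3.51 per hour

3.51 per hour


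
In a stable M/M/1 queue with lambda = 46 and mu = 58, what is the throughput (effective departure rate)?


For a stable queue (lambda < mu), throughput = lambda = 46 per hour

46 per hour


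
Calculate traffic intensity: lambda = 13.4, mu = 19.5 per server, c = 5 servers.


rho = lambda / (c * mu) = 13.4 / (5 * 19.5) = 0.1374

0.1374


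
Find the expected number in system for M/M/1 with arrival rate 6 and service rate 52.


rho = 6/52; L = rho/(1-rho) = 0.13

0.13


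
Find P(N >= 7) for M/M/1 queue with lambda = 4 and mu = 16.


P(N >= 7) = rho^7 = (4/16)^7 = 0.0001

0.0001


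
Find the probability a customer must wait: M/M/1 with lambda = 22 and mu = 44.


P(wait) = rho = lambda/mu = 22/44 = 0.5

0.5


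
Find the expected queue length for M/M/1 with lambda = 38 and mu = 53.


rho = 38/53; Lq = rho^2/(1-rho) = 1.82

1.82


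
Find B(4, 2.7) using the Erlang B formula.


B(N,A) = (A^N/N!) / sum(A^k/k!, k=0..N) with N=4, A=2.7 = 0.1725

0.1725


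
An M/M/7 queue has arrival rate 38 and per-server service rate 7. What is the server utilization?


rho = lambda/(c*mu) = 38/(7*7) = 0.7755

0.7755


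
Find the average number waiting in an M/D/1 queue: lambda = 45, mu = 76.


M/D/1: Lq = rho^2 / (2*(1-rho)) where rho = 45/76; Lq = 0.43

0.43


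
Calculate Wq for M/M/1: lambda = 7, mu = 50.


rho = 7/50; Wq = rho/(mu - lambda) = 0.0033 hours

0.0033 hours


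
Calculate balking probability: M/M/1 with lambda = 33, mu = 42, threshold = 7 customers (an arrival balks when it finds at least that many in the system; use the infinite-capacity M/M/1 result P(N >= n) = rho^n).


P(N >= 7) = rho^7 = (33/42)^7 = 0.1849

0.1849


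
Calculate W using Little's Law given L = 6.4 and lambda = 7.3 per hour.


W = L / lambda = 6.4 / 7.3 = 0.8767 hours

0.8767 hours


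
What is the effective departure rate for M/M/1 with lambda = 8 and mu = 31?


For a stable queue (lambda < mu), throughput = lambda = 8 per hour

8 per hour


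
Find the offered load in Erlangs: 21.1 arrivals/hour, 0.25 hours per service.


Offered load a = lambda * E[S] = 21.1 * 0.25 = 5.28 Erlangs

5.28 Erlangs


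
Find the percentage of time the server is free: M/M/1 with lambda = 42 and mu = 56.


Idle fraction = (1 - rho) * 100 = (1 - 42/56) * 100 = 25.0%

25.0%


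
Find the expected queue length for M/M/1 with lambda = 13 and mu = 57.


rho = 13/57; Lq = rho^2/(1-rho) = 0.07

0.07


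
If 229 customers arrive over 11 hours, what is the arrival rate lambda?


lambda = total arrivals / time = 229 / 11 = 20.82 per hour

20.82 per hour


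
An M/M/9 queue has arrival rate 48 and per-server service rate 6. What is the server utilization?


rho = lambda/(c*mu) = 48/(9*6) = 0.8889

0.8889


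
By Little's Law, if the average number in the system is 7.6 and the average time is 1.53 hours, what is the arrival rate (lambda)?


lambda = L / W = 7.6 / 1.53 = 4.97 per hour

4.97 per hour


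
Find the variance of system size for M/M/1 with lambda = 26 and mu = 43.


rho = 26/43; Var(N) = rho/(1-rho)^2 = 3.87

3.87


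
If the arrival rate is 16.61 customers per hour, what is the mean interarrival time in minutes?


Mean interarrival time = 60/lambda = 60/16.61 = 3.61 minutes

3.61 minutes


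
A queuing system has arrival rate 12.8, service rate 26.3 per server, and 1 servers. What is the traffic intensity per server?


rho = lambda / (c * mu) = 12.8 / (1 * 26.3) = 0.4867

0.4867


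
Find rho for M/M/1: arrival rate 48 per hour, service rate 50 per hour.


rho = lambda/mu = 48/50 = 0.96

0.96


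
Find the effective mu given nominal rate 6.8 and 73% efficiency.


Effective rate = mu * efficiency = 6.8 * 0.73 = 4.96 per hour

4.96 per hour


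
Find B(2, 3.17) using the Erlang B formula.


B(N,A) = (A^N/N!) / sum(A^k/k!, k=0..N) with N=2, A=3.17 = 0.5465

0.5465


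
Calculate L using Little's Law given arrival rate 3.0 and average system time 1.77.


L = lambda * W = 3.0 * 1.77 = 5.31

5.31


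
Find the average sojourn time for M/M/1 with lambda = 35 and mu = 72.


W = 1/(mu - lambda) = 1/(72 - 35) = 0.027 hours

0.027 hours


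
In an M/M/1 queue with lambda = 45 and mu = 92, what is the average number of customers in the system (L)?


rho = 45/92; L = rho/(1-rho) = 0.96

0.96


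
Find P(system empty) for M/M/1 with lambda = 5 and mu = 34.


P0 = 1 - rho = 1 - 5/34 = 0.8529

0.8529


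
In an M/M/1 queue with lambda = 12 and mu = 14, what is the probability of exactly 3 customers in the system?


rho = 12/14; P(n) = (1-rho)*rho^n = (1-12/14)*(12/14)^3 = 0.09

0.09


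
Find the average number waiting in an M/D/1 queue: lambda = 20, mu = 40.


M/D/1: Lq = rho^2 / (2*(1-rho)) where rho = 20/40; Lq = 0.25

0.25


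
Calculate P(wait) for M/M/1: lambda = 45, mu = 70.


P(wait) = rho = lambda/mu = 45/70 = 0.6429

0.6429


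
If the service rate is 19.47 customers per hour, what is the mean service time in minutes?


Mean service time = 60/mu = 60/19.47 = 3.08 minutes

3.08 minutes


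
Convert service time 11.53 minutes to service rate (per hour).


mu = 60 / avg_service_time = 60 / 11.53 = 5.2 per hour

5.2 per hour


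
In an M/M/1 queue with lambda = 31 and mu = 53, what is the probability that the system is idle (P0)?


P0 = 1 - rho = 1 - 31/53 = 0.4151

0.4151


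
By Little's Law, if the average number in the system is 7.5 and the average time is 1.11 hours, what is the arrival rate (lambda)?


lambda = L / W = 7.5 / 1.11 = 6.76 per hour

6.76 per hour


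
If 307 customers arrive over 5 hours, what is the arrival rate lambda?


lambda = total arrivals / time = 307 / 5 = 61.4 per hour

61.4 per hour


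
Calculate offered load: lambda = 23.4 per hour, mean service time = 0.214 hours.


Offered load a = lambda * E[S] = 23.4 * 0.214 = 5.01 Erlangs

5.01 Erlangs


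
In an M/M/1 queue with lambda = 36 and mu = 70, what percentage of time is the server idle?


Idle fraction = (1 - rho) * 100 = (1 - 36/70) * 100 = 48.6%

48.6%


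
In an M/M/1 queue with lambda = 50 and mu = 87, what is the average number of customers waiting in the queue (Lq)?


rho = 50/87; Lq = rho^2/(1-rho) = 0.78

0.78


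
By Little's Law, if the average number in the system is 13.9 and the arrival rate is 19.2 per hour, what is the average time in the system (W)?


W = L / lambda = 13.9 / 19.2 = 0.724 hours

0.724 hours


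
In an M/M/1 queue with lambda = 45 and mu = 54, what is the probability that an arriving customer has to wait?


P(wait) = rho = lambda/mu = 45/54 = 0.8333

0.8333


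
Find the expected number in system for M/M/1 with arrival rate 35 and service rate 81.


rho = 35/81; L = rho/(1-rho) = 0.76

0.76


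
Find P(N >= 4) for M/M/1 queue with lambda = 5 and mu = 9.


P(N >= 4) = rho^4 = (5/9)^4 = 0.0953

0.0953


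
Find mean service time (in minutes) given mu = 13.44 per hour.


Mean service time = 60/mu = 60/13.44 = 4.46 minutes

4.46 minutes


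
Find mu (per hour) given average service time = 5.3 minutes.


mu = 60 / avg_service_time = 60 / 5.3 = 11.32 per hour

11.32 per hour


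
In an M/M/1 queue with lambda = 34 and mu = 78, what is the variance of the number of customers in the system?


rho = 34/78; Var(N) = rho/(1-rho)^2 = 1.37

1.37


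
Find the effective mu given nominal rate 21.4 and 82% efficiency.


Effective rate = mu * efficiency = 21.4 * 0.82 = 17.55 per hour

17.55 per hour


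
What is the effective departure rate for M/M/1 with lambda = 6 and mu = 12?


For a stable queue (lambda < mu), throughput = lambda = 6 per hour

6 per hour


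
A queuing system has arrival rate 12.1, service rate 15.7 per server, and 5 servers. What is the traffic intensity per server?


rho = lambda / (c * mu) = 12.1 / (5 * 15.7) = 0.1541

0.1541


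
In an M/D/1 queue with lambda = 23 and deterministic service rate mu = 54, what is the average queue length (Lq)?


M/D/1: Lq = rho^2 / (2*(1-rho)) where rho = 23/54; Lq = 0.16

0.16


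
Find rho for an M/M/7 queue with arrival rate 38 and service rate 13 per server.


rho = lambda/(c*mu) = 38/(7*13) = 0.4176

0.4176


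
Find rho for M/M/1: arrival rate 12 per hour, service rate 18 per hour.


rho = lambda/mu = 12/18 = 0.6667

0.6667


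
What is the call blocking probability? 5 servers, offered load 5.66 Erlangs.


B(N,A) = (A^N/N!) / sum(A^k/k!, k=0..N) with N=5, A=5.66 = 0.336

0.336


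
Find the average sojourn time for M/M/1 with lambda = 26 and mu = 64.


W = 1/(mu - lambda) = 1/(64 - 26) = 0.0263 hours

0.0263 hours


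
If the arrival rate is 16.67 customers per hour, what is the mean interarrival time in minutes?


Mean interarrival time = 60/lambda = 60/16.67 = 3.6 minutes

3.6 minutes


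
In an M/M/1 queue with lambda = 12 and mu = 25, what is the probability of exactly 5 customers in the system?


rho = 12/25; P(n) = (1-rho)*rho^n = (1-12/25)*(12/25)^5 = 0.0132

0.0132


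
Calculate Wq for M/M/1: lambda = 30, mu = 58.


rho = 30/58; Wq = rho/(mu - lambda) = 0.0185 hours

0.0185 hours
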